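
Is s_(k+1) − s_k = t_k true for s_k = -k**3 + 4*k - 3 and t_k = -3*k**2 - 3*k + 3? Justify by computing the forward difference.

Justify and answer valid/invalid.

valid (s_(k+1) − s_k reduces to t_k)

s_(k+1) = 4*k - (k + 1)**3 + 1
s_(k+1) − s_k = -3*k**2 - 3*k + 3
(s_(k+1) − s_k) − t_k = 0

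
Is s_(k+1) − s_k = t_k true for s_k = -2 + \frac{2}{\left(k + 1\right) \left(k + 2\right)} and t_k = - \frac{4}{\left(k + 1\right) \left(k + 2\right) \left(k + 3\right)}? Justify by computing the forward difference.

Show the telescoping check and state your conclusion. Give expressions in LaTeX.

valid; difference matches t_k

s_(k+1) = -2 + 2/((k + 2)*(k + 3))
s_(k+1) − s_k = -4/(k**3 + 6*k**2 + 11*k + 6)
(s_(k+1) − s_k) − t_k = 0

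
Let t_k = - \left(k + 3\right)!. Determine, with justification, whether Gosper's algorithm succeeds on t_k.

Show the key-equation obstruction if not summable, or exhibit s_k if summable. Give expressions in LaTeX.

t_(k+1)/t_k = k + 4.
Normal form (A,B,C) = (k + 4, 1, 1).
f must satisfy (k + 4)·f(k+1) − (1)·f(k) = 1.
Bound: deg f ≤ -1.
Bound -1 < 0, so the key equation has no polynomial solution.

No; the degree bound rules out any f.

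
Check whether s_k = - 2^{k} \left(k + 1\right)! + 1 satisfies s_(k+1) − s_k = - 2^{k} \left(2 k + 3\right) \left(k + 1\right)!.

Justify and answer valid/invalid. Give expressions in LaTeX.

Valid — Δs_k = t_k.

s_(k+1) = -2**(k + 1)*factorial(k + 2) + 1
s_(k+1) − s_k = -2**k*(2*k + 3)*factorial(k + 1)
(s_(k+1) − s_k) − t_k = 0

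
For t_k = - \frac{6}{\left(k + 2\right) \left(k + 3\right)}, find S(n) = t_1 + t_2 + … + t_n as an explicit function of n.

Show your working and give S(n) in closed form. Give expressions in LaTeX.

Step 1: r(k) = (k + 2)/(k + 4).
Take A(k)=k + 2, B(k)=k + 4, C(k)=1.
Solve (k + 2)·f(k+1) − (k + 3)·f(k) = 1.
d = 1 from the (1,1,0) case.
A polynomial solution: f(k) = k/2.
So s_k = (B(k−1)f/C)·t_k = (k*(k + 3)/2)·t_k = -3*k/(k + 2).
Check: Δs_k = -6/(k**2 + 5*k + 6). ✓
Telescope: S(n) = s_(n+1) − s_(1) = 3*(-n - 1)/(n + 3) − (-1) = -2*n/(n + 3).

S(n) = - \frac{2 n}{n + 3}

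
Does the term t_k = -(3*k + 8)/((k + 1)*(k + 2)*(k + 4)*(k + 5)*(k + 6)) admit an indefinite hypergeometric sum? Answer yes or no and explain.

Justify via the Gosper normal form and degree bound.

r(k) = (k + 1)*(k + 4)*(3*k + 11)/((k + 3)*(k + 7)*(3*k + 8)) after simplifying.
Gosper form: A/B · C(k+1)/C(k) with A=k + 1, B=k + 7, C=k**2 + 17*k/3 + 8.
Set up (k + 1)·f(k+1) − (k + 6)·f(k) − (k**2 + 17*k/3 + 8) = 0.
From deg A=1, deg B=1, deg C=2: d=5.
A polynomial solution: f(k) = k*(k + 2)*(k + 3)*(k**2 + 10*k + 29)/60.
R(k) = B(k−1)·f(k)/C(k) = k*(k + 2)*(k + 6)*(k**2 + 10*k + 29)/(20*(3*k + 8)); s_k = R·t_k = k*(-k**2 - 10*k - 29)/(20*(k**3 + 10*k**2 + 29*k + 20)).
Δs = (-3*k - 8)/(k**5 + 18*k**4 + 121*k**3 + 372*k**2 + 508*k + 240), as required.

Yes. s_k = k*(-k**2 - 10*k - 29)/(20*(k**3 + 10*k**2 + 29*k + 20)).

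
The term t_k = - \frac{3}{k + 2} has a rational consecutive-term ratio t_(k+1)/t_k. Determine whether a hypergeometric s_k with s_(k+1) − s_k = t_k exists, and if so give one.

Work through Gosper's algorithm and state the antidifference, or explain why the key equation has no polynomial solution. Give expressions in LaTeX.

t_(k+1)/t_k = (k + 2)/(k + 3).
Normal form (A,B,C) = (k + 2, k + 3, 1).
f must satisfy (k + 2)·f(k+1) − (k + 2)·f(k) = 1.
d = 0 from the (1,1,0) case.
Put f(k) = c0: A·f(k+1) − B(k−1)·f(k) − C = -1; need -1 = 0 — inconsistent ⇒ no f, not summable.

none (Gosper's algorithm certifies no s_k)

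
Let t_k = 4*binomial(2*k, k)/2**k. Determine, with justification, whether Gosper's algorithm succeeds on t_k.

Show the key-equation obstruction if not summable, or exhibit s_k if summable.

r(k) = (2*k + 1)/(k + 1) after simplifying.
A = 2*k + 1, B = k + 1, C = 1.
Key eq: (2*k + 1)·f(k+1) = (k)·f(k) + (1).
From deg A=1, deg B=1, deg C=0: d=-1.
d = -1 < 0 ⇒ no nonzero polynomial f; not summable.

No — negative degree bound, so no certificate f.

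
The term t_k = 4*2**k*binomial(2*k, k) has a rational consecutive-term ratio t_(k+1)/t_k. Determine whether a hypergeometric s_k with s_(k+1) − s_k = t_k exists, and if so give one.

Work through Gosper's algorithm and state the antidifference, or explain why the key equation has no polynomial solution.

no hypergeometric antidifference exists

Step 1: r(k) = 4*(2*k + 1)/(k + 1).
Factor: A=8*k + 4; B=k + 1; C=1.
Solve (8*k + 4)·f(k+1) − (k)·f(k) = 1.
deg f ≤ -1 (via 1,1,0).
d = -1 < 0 ⇒ no nonzero polynomial f; not summable.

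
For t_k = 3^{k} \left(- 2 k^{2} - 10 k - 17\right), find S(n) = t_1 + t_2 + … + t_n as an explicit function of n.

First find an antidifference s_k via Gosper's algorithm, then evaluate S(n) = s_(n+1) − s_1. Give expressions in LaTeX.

t_(k+1)/t_k = 3*(2*k**2 + 14*k + 29)/(2*k**2 + 10*k + 17).
A = 3, B = 1, C = k**2 + 5*k + 17/2.
Key eq: (3)·f(k+1) = (1)·f(k) + (k**2 + 5*k + 17/2).
From deg A=0, deg B=0, deg C=2: d=2.
Solve for f: f(k) = (k**2 + 2*k + 4)/2 (degree 2 ≤ 2).
Get s_k = R·t_k = 3**k*(-k**2 - 2*k - 4) with R(k) = B(k−1)f(k)/C(k) = (k**2 + 2*k + 4)/(2*k**2 + 10*k + 17).
Δs = 3**k*(-2*k**2 - 10*k - 17), as required.
Σ_(k=1)^n t_k = s_(n+1) − s_(1) = (3**(n + 1)*(-n**2 - 4*n - 7)) − (-21), i.e. -3*3**n*n**2 - 12*3**n*n - 21*3**n + 21.

S(n) = - 3 \cdot 3^{n} n^{2} - 12 \cdot 3^{n} n - 21 \cdot 3^{n} + 21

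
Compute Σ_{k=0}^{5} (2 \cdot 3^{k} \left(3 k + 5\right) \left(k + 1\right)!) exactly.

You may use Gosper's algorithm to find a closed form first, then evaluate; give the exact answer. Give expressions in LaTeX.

Ratio r(k) = 3*(k + 2)*(3*k + 8)/(3*k + 5).
A = 3*k + 6, B = 1, C = k + 5/3.
f must satisfy (3*k + 6)·f(k+1) − (1)·f(k) = k + 5/3.
From deg A=1, deg B=0, deg C=1: d=0.
Coefficient equations give f(k) = 1/3.
So s_k = (B(k−1)f/C)·t_k = (1/(3*k + 5))·t_k = 2*3**k*factorial(k + 1).
Verify: 2*3**k*(3*k + 5)*factorial(k + 1) matches t_k.
Telescoping: Σ = s_(6) − s_(0) = 7348320 − (2) = 7348318.

Σ = 7348318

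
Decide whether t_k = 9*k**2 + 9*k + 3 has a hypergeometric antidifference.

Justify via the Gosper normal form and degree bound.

Yes. s_k = 3*k**3.

The ratio is (3*k**2 + 9*k + 7)/(3*k**2 + 3*k + 1).
Normal form (A,B,C) = (1, 1, k**2 + k + 1/3).
Need (1)·f(k+1) − (1)·f(k) = k**2 + k + 1/3.
Degrees (0,0,2) ⇒ d ≤ 3.
Solving with deg f ≤ 3: f(k) = k**3/3.
Certificate R = B(k−1)f/C = k**3/(3*k**2 + 3*k + 1) gives s_k = 3*k**3.
Δs = -3*k**3 + 3*(k + 1)**3, as required.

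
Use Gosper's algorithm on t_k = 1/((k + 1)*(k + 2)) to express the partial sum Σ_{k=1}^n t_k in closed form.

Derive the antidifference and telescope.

S(n) = n/(2*(n + 2))

t_(k+1)/t_k = (k + 1)/(k + 3).
A = k + 1, B = k + 3, C = 1.
Set up (k + 1)·f(k+1) − (k + 2)·f(k) − (1) = 0.
deg f ≤ 1 (via 1,1,0).
Solve for f: f(k) = k (degree 1 ≤ 1).
So s_k = (B(k−1)f/C)·t_k = (k*(k + 2))·t_k = k/(k + 1).
Check: Δs_k = 1/(k**2 + 3*k + 2). ✓
s_(n+1) = (n + 1)/(n + 2) and s_(1) = 1/2, so S(n) = n/(2*(n + 2)).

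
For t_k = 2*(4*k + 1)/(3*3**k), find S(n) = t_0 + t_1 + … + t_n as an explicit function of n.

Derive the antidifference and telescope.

S(n) = 3**(-n - 1)*(3**(n + 2) - 4*n - 7)

Compute t_(k+1)/t_k: get (4*k + 5)/(3*(4*k + 1)).
Take A(k)=1/3, B(k)=1, C(k)=k + 1/4.
Set up (1/3)·f(k+1) − (1)·f(k) − (k + 1/4) = 0.
Bound: deg f ≤ 1.
Coefficient equations give f(k) = -3*(4*k + 3)/8.
R(k) = B(k−1)·f(k)/C(k) = -3*(4*k + 3)/(2*(4*k + 1)); s_k = R·t_k = (-4*k - 3)/3**k.
Verify: 2*(4*k + 1)/(3*3**k) matches t_k.
Telescope: S(n) = s_(n+1) − s_(0) = 3**(-n - 1)*(-4*n - 7) − (-3) = 3**(-n - 1)*(3**(n + 2) - 4*n - 7).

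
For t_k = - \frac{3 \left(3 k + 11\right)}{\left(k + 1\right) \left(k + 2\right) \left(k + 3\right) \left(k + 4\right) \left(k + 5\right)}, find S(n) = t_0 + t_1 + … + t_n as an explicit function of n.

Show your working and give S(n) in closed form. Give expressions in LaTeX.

Ratio r(k) = (k + 1)*(3*k + 14)/((k + 6)*(3*k + 11)).
A = k + 1, B = k + 6, C = k + 11/3.
Key eq: (k + 1)·f(k+1) = (k + 5)·f(k) + (k + 11/3).
Degrees (1,1,1) ⇒ d ≤ 4.
Match coefficients ⇒ f(k) = k*(k + 3)*(k**2 + 7*k + 14)/24.
R(k) = B(k−1)·f(k)/C(k) = k*(k + 3)*(k + 5)*(k**2 + 7*k + 14)/(8*(3*k + 11)); s_k = R·t_k = 3*k*(-k**2 - 7*k - 14)/(8*(k**3 + 7*k**2 + 14*k + 8)).
Check: Δs_k = 3*(-3*k - 11)/(k**5 + 15*k**4 + 85*k**3 + 225*k**2 + 274*k + 120). ✓
s_(n+1) = 3*(-n**3 - 10*n**2 - 31*n - 22)/(8*(n**3 + 10*n**2 + 31*n + 30)) and s_(0) = 0, so S(n) = 3*(-n**3 - 10*n**2 - 31*n - 22)/(8*(n**3 + 10*n**2 + 31*n + 30)).

S(n) = \frac{3 \left(- n^{3} - 10 n^{2} - 31 n - 22\right)}{8 \left(n^{3} + 10 n^{2} + 31 n + 30\right)}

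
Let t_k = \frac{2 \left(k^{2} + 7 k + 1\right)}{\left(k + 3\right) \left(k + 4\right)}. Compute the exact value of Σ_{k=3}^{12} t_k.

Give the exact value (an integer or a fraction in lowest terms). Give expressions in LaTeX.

r(k) = (k + 3)*(7*k + (k + 1)**2 + 8)/((k + 5)*(k**2 + 7*k + 1)) after simplifying.
Normal form (A,B,C) = (k + 3, k + 5, k**2 + 7*k + 1).
Key eq: (k + 3)·f(k+1) = (k + 4)·f(k) + (k**2 + 7*k + 1).
deg f ≤ 2 (via 1,1,2).
Match coefficients ⇒ f(k) = k*(3*k - 2)/3.
Certificate R = B(k−1)f/C = k*(k + 4)*(3*k - 2)/(3*(k**2 + 7*k + 1)) gives s_k = 2*k*(3*k - 2)/(3*(k + 3)).
Verify: 2*(k**2 + 7*k + 1)/(k**2 + 7*k + 12) matches t_k.
Telescoping: Σ = s_(13) − s_(3) = 481/24 − (7/3) = 425/24.

Σ = 425/24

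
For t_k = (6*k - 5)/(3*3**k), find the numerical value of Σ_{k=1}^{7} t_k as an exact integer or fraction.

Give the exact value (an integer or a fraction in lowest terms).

t_(k+1)/t_k = (6*k + 1)/(3*(6*k - 5)).
Factor: A=1/3; B=1; C=k - 5/6.
Key eq: (1/3)·f(k+1) = (1)·f(k) + (k - 5/6).
From deg A=0, deg B=0, deg C=1: d=1.
Match coefficients ⇒ f(k) = -(3*k - 1)/2.
Certificate R = B(k−1)f/C = -3*(3*k - 1)/(6*k - 5) gives s_k = (1 - 3*k)/3**k.
Δs = (6*k - 5)/(3*3**k), as required.
Sum = s_(8) − s_(1); s_(8) = -23/6561, s_(1) = -2/3 ⇒ 4351/6561.

Σ = 4351/6561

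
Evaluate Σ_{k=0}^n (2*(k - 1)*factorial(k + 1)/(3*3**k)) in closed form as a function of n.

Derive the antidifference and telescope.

r(k) = k*(k + 2)/(3*(k - 1)) after simplifying.
Gosper form: A/B · C(k+1)/C(k) with A=k/3 + 2/3, B=1, C=k - 1.
f must satisfy (k/3 + 2/3)·f(k+1) − (1)·f(k) = k - 1.
Bound: deg f ≤ 0.
Solve for f: f(k) = 3 (degree 0 ≤ 0).
Then R = B(k−1)f/C = 3/(k - 1), so s_k = R(k)·t_k = 2*factorial(k + 1)/3**k.
Verify: 2*(k - 1)*factorial(k + 1)/(3*3**k) matches t_k.
Telescope: S(n) = s_(n+1) − s_(0) = 2*3**(-n - 1)*factorial(n + 2) − (2) = -2 + 2*factorial(n + 2)/(3*3**n).

S(n) = -2 + 2*factorial(n + 2)/(3*3**n)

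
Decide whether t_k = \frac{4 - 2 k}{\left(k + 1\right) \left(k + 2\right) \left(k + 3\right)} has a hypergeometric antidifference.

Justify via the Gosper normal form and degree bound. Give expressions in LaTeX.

Yes. s_k = \frac{k \left(k + 7\right)}{2 \left(k + 1\right) \left(k + 2\right)}.

r(k) = (k - 1)*(k + 1)/((k - 2)*(k + 4)) after simplifying.
Normal form (A,B,C) = (k + 1, k + 4, k - 2).
f must satisfy (k + 1)·f(k+1) − (k + 3)·f(k) = k - 2.
d = 2 from the (1,1,1) case.
Coefficient equations give f(k) = -k*(k + 7)/4.
Then R = B(k−1)f/C = -k*(k + 3)*(k + 7)/(4*(k - 2)), so s_k = R(k)·t_k = k*(k + 7)/(2*(k + 1)*(k + 2)).
Check: Δs_k = 2*(2 - k)/(k**3 + 6*k**2 + 11*k + 6). ✓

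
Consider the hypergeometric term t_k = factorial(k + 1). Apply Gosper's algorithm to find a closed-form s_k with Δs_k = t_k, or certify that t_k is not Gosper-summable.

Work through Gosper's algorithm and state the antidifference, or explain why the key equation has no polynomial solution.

The ratio is k + 2.
Gosper form: A/B · C(k+1)/C(k) with A=k + 2, B=1, C=1.
Need (k + 2)·f(k+1) − (1)·f(k) = 1.
Degrees (1,0,0) ⇒ d ≤ -1.
Bound -1 < 0, so the key equation has no polynomial solution.

none — t_k is not Gosper-summable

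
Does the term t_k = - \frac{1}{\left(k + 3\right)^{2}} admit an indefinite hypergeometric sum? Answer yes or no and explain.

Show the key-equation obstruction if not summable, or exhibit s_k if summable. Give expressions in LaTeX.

Compute t_(k+1)/t_k: get (k + 3)**2/(k + 4)**2.
Normal form (A,B,C) = (k**2 + 6*k + 9, k**2 + 8*k + 16, 1).
f must satisfy (k**2 + 6*k + 9)·f(k+1) − (k**2 + 6*k + 9)·f(k) = 1.
d = 0 from the (2,2,0) case.
Put f(k) = c0: A·f(k+1) − B(k−1)·f(k) − C = -1; need -1 = 0 — inconsistent ⇒ no f, not summable.

No — key equation has no polynomial f.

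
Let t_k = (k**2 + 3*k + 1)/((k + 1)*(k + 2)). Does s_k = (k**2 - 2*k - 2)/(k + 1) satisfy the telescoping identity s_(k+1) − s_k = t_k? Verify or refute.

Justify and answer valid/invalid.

s_(k+1) = (k**2 - 3)/(k + 2)
s_(k+1) − s_k = (k**2 + 3*k + 1)/(k**2 + 3*k + 2)
(s_(k+1) − s_k) − t_k = 0

Valid: the claim telescopes to t_k.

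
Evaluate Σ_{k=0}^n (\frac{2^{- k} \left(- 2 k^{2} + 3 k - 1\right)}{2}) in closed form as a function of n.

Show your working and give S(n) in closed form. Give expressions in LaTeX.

S(n) = 2^{- n - 1} \left(- 2^{n + 3} + 2 n^{2} + 5 n + 7\right)

Compute t_(k+1)/t_k: get k*(2*k + 1)/(2*(2*k**2 - 3*k + 1)).
Take A(k)=1/2, B(k)=1, C(k)=k**2 - 3*k/2 + 1/2.
Solve (1/2)·f(k+1) − (1)·f(k) = k**2 - 3*k/2 + 1/2.
From deg A=0, deg B=0, deg C=2: d=2.
A polynomial solution: f(k) = -2*k**2 - k - 4.
Get s_k = R·t_k = (2*k**2 + k + 4)/2**k with R(k) = B(k−1)f(k)/C(k) = -2*(2*k**2 + k + 4)/((k - 1)*(2*k - 1)).
Check: Δs_k = (-2*k**2 + 3*k - 1)/(2*2**k). ✓
Σ_(k=0)^n t_k = s_(n+1) − s_(0) = (2**(-n - 1)*(2*n**2 + 5*n + 7)) − (4), i.e. 2**(-n - 1)*(-2**(n + 3) + 2*n**2 + 5*n + 7).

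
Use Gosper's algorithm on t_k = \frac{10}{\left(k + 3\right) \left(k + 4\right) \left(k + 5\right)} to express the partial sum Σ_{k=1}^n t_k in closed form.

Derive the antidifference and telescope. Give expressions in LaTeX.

S(n) = \frac{n \left(n + 9\right)}{4 \left(n^{2} + 9 n + 20\right)}

Ratio r(k) = (k + 3)/(k + 6).
Take A(k)=k + 3, B(k)=k + 6, C(k)=1.
Need (k + 3)·f(k+1) − (k + 5)·f(k) = 1.
Degrees (1,1,0) ⇒ d ≤ 2.
Solving with deg f ≤ 2: f(k) = k*(k + 7)/24.
Get s_k = R·t_k = 5*k*(k + 7)/(12*(k + 3)*(k + 4)) with R(k) = B(k−1)f(k)/C(k) = k*(k + 5)*(k + 7)/24.
Verify: 10/(k**3 + 12*k**2 + 47*k + 60) matches t_k.
Telescope: S(n) = s_(n+1) − s_(1) = 5*(n**2 + 9*n + 8)/(12*(n**2 + 9*n + 20)) − (1/6) = n*(n + 9)/(4*(n**2 + 9*n + 20)).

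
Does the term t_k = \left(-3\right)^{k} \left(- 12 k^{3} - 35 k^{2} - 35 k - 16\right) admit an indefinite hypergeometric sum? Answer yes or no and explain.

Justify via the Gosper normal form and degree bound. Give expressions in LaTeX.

Yes. s_k = \left(-3\right)^{k} \left(3 k^{3} + 2 k^{2} - k + 1\right).

Step 1: r(k) = 3*(-12*k**3 - 71*k**2 - 141*k - 98)/(12*k**3 + 35*k**2 + 35*k + 16).
A = -3, B = 1, C = k**3 + 35*k**2/12 + 35*k/12 + 4/3.
Need (-3)·f(k+1) − (1)·f(k) = k**3 + 35*k**2/12 + 35*k/12 + 4/3.
From deg A=0, deg B=0, deg C=3: d=3.
Solve for f: f(k) = -(3*k**3 + 2*k**2 - k + 1)/12 (degree 3 ≤ 3).
Get s_k = R·t_k = (-3)**k*(3*k**3 + 2*k**2 - k + 1) with R(k) = B(k−1)f(k)/C(k) = -(3*k**3 + 2*k**2 - k + 1)/(12*k**3 + 35*k**2 + 35*k + 16).
Δs = (-3)**k*(-12*k**3 - 35*k**2 - 35*k - 16), as required.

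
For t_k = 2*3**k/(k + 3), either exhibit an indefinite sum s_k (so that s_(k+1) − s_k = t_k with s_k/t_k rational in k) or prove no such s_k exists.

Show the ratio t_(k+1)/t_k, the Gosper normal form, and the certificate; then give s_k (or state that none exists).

t_(k+1)/t_k = 3*(k + 3)/(k + 4).
Normal form (A,B,C) = (3*k + 9, k + 4, 1).
Key eq: (3*k + 9)·f(k+1) = (k + 3)·f(k) + (1).
d = -1 from the (1,1,0) case.
Bound -1 < 0, so the key equation has no polynomial solution.

none (Gosper's algorithm certifies no s_k)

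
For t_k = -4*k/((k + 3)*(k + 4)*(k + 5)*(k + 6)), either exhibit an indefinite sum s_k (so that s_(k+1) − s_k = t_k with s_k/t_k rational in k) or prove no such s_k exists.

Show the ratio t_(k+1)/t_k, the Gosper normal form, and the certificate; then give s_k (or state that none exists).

s_k = k*(-k**2 - 12*k + 13)/(30*(k + 3)*(k + 4)*(k + 5))

Compute t_(k+1)/t_k: get (k + 1)*(k + 3)/(k*(k + 7)).
So A=k + 3 and B=k + 7, with C=k.
Solve (k + 3)·f(k+1) − (k + 6)·f(k) = k.
Degrees (1,1,1) ⇒ d ≤ 3.
Solving with deg f ≤ 3: f(k) = k*(k - 1)*(k + 13)/120.
R(k) = B(k−1)·f(k)/C(k) = (k - 1)*(k + 6)*(k + 13)/120; s_k = R·t_k = k*(-k**2 - 12*k + 13)/(30*(k + 3)*(k + 4)*(k + 5)).
Δs = -4*k/(k**4 + 18*k**3 + 119*k**2 + 342*k + 360), as required.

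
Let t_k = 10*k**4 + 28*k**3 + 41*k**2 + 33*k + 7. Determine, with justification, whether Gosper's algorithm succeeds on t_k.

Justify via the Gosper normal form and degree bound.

Ratio r(k) = (10*k**4 + 68*k**3 + 185*k**2 + 239*k + 119)/(10*k**4 + 28*k**3 + 41*k**2 + 33*k + 7).
So A=1 and B=1, with C=k**4 + 14*k**3/5 + 41*k**2/10 + 33*k/10 + 7/10.
Set up (1)·f(k+1) − (1)·f(k) − (k**4 + 14*k**3/5 + 41*k**2/10 + 33*k/10 + 7/10) = 0.
Bound: deg f ≤ 5.
Solve for f: f(k) = k*(2*k**4 + 2*k**3 + 3*k**2 + 3*k - 3)/10 (degree 5 ≤ 5).
So s_k = (B(k−1)f/C)·t_k = (k*(2*k**4 + 2*k**3 + 3*k**2 + 3*k - 3)/(10*k**4 + 28*k**3 + 41*k**2 + 33*k + 7))·t_k = k*(2*k**4 + 2*k**3 + 3*k**2 + 3*k - 3).
s_(k+1) − s_k = 10*k**4 + 28*k**3 + 41*k**2 + 33*k + 7 = t_k.

Yes. s_k = k*(2*k**4 + 2*k**3 + 3*k**2 + 3*k - 3).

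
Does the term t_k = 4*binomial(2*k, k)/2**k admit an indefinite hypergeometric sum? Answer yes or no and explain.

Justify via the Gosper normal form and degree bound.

No — key equation has no polynomial f.

Step 1: r(k) = (2*k + 1)/(k + 1).
Normal form (A,B,C) = (2*k + 1, k + 1, 1).
Need (2*k + 1)·f(k+1) − (k)·f(k) = 1.
d = -1 from the (1,1,0) case.
Bound -1 < 0, so the key equation has no polynomial solution.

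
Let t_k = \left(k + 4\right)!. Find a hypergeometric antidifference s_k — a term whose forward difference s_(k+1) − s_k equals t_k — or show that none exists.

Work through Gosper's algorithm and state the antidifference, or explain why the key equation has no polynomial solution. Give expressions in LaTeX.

The ratio is k + 5.
So A=k + 5 and B=1, with C=1.
Key eq: (k + 5)·f(k+1) = (1)·f(k) + (1).
Bound: deg f ≤ -1.
Bound -1 < 0, so the key equation has no polynomial solution.

none (Gosper's algorithm certifies no s_k)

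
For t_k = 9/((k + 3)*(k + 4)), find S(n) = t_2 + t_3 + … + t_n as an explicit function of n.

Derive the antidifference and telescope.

S(n) = 9*(n - 1)/(5*(n + 4))

The ratio is (k + 3)/(k + 5).
So A=k + 3 and B=k + 5, with C=1.
f must satisfy (k + 3)·f(k+1) − (k + 4)·f(k) = 1.
Bound: deg f ≤ 1.
Coefficient equations give f(k) = k/3.
Get s_k = R·t_k = 3*k/(k + 3) with R(k) = B(k−1)f(k)/C(k) = k*(k + 4)/3.
Δs = 9/(k**2 + 7*k + 12), as required.
Telescope: S(n) = s_(n+1) − s_(2) = 3*(n + 1)/(n + 4) − (6/5) = 9*(n - 1)/(5*(n + 4)).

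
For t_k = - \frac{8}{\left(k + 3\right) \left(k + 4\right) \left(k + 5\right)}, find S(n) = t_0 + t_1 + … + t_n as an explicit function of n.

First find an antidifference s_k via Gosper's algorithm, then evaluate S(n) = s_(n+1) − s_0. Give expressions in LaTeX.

r(k) = (k + 3)/(k + 6) after simplifying.
Gosper form: A/B · C(k+1)/C(k) with A=k + 3, B=k + 6, C=1.
Set up (k + 3)·f(k+1) − (k + 5)·f(k) − (1) = 0.
Bound: deg f ≤ 2.
Coefficient equations give f(k) = k*(k + 7)/24.
Certificate R = B(k−1)f/C = k*(k + 5)*(k + 7)/24 gives s_k = k*(-k - 7)/(3*(k + 3)*(k + 4)).
Δs = -8/(k**3 + 12*k**2 + 47*k + 60), as required.
Σ_(k=0)^n t_k = s_(n+1) − s_(0) = ((-n**2 - 9*n - 8)/(3*(n**2 + 9*n + 20))) − (0), i.e. (-n**2 - 9*n - 8)/(3*(n**2 + 9*n + 20)).

S(n) = \frac{- n^{2} - 9 n - 8}{3 \left(n^{2} + 9 n + 20\right)}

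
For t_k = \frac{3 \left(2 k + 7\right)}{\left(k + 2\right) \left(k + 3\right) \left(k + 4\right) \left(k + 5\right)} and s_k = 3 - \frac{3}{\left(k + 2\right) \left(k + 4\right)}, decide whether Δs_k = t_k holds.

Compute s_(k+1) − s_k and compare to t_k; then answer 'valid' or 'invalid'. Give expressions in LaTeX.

Valid — Δs_k = t_k.

s_(k+1) = 3 - 3/((k + 3)*(k + 5))
s_(k+1) − s_k = 3*(2*k + 7)/(k**4 + 14*k**3 + 71*k**2 + 154*k + 120)
(s_(k+1) − s_k) − t_k = 0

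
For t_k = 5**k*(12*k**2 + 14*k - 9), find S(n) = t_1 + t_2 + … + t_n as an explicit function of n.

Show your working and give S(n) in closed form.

S(n) = 15*5**n*n**2 + 10*5**n*n - 10*5**n + 10

Step 1: r(k) = 5*(12*k**2 + 38*k + 17)/(12*k**2 + 14*k - 9).
Normal form (A,B,C) = (5, 1, k**2 + 7*k/6 - 3/4).
Need (5)·f(k+1) − (1)·f(k) = k**2 + 7*k/6 - 3/4.
From deg A=0, deg B=0, deg C=2: d=2.
Match coefficients ⇒ f(k) = (3*k**2 - 4*k - 1)/12.
Get s_k = R·t_k = 5**k*(3*k**2 - 4*k - 1) with R(k) = B(k−1)f(k)/C(k) = (3*k**2 - 4*k - 1)/(12*k**2 + 14*k - 9).
Δs = 5**k*(12*k**2 + 14*k - 9), as required.
Telescope: S(n) = s_(n+1) − s_(1) = 5**(n + 1)*(3*n**2 + 2*n - 2) − (-10) = 15*5**n*n**2 + 10*5**n*n - 10*5**n + 10.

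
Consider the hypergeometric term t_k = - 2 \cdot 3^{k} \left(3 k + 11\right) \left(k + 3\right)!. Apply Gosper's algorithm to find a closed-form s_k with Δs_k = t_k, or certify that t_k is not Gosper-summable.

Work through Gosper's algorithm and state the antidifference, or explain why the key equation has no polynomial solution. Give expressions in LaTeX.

Compute t_(k+1)/t_k: get 3*(k + 4)*(3*k + 14)/(3*k + 11).
Gosper form: A/B · C(k+1)/C(k) with A=3*k + 12, B=1, C=k + 11/3.
Solve (3*k + 12)·f(k+1) − (1)·f(k) = k + 11/3.
Degrees (1,0,1) ⇒ d ≤ 0.
Solving with deg f ≤ 0: f(k) = 1/3.
R(k) = B(k−1)·f(k)/C(k) = 1/(3*k + 11); s_k = R·t_k = -2*3**k*factorial(k + 3).
Check: Δs_k = -2*3**k*(3*k + 11)*factorial(k + 3). ✓

s_k = - 2 \cdot 3^{k} \left(k + 3\right)!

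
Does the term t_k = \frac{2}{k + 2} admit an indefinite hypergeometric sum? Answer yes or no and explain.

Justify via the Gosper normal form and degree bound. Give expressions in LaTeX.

Step 1: r(k) = (k + 2)/(k + 3).
Factor: A=k + 2; B=k + 3; C=1.
Set up (k + 2)·f(k+1) − (k + 2)·f(k) − (1) = 0.
deg f ≤ 0 (via 1,1,0).
Generic f = c0 gives residual -1; -1 = 0 cannot hold, so t_k is not Gosper-summable.

No — the linear system for f has no solution.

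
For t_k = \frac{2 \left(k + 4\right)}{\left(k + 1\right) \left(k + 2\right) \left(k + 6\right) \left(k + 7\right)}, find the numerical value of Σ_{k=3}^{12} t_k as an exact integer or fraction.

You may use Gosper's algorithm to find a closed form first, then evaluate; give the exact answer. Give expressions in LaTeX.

Σ = 115/4788

The ratio is (k + 1)*(k + 5)*(k + 6)/((k + 3)*(k + 4)*(k + 8)).
Normal form (A,B,C) = (k + 1, k + 8, k**4 + 16*k**3 + 95*k**2 + 248*k + 240).
Key eq: (k + 1)·f(k+1) = (k + 7)·f(k) + (k**4 + 16*k**3 + 95*k**2 + 248*k + 240).
d = 6 from the (1,1,4) case.
Solve for f: f(k) = k*(k + 2)*(k + 3)*(k + 4)*(k + 5)*(k + 7)/12 (degree 6 ≤ 6).
Get s_k = R·t_k = k*(k + 7)/(6*(k**2 + 7*k + 6)) with R(k) = B(k−1)f(k)/C(k) = k*(k + 2)*(k + 7)**2/(12*(k + 4)).
s_(k+1) − s_k = 2*(k + 4)/(k**4 + 16*k**3 + 83*k**2 + 152*k + 84) = t_k.
Evaluate s at k=13 and k=3: 65/399 and 5/36; difference 115/4788.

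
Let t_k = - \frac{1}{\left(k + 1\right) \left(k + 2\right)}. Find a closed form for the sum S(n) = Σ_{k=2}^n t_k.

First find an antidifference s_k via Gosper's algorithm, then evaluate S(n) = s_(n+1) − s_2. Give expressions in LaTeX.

The ratio is (k + 1)/(k + 3).
So A=k + 1 and B=k + 3, with C=1.
f must satisfy (k + 1)·f(k+1) − (k + 2)·f(k) = 1.
Degrees (1,1,0) ⇒ d ≤ 1.
Solving with deg f ≤ 1: f(k) = k.
Get s_k = R·t_k = -k/(k + 1) with R(k) = B(k−1)f(k)/C(k) = k*(k + 2).
Δs = -1/(k**2 + 3*k + 2), as required.
Σ_(k=2)^n t_k = s_(n+1) − s_(2) = ((-n - 1)/(n + 2)) − (-2/3), i.e. (1 - n)/(3*(n + 2)).

S(n) = \frac{1 - n}{3 \left(n + 2\right)}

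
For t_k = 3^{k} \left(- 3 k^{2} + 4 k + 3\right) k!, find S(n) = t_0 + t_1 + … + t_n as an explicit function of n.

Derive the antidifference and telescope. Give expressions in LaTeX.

S(n) = - 3 \cdot 3^{n} n^{2} n! + 3 \cdot 3^{n} n n! + 6 \cdot 3^{n} n! - 3

Compute t_(k+1)/t_k: get 3*(3*k**3 + 5*k**2 - 2*k - 4)/(3*k**2 - 4*k - 3).
Normal form (A,B,C) = (3*k + 3, 1, k**2 - 4*k/3 - 1).
f must satisfy (3*k + 3)·f(k+1) − (1)·f(k) = k**2 - 4*k/3 - 1.
Bound: deg f ≤ 1.
A polynomial solution: f(k) = (k - 3)/3.
R(k) = B(k−1)·f(k)/C(k) = (k - 3)/(3*k**2 - 4*k - 3); s_k = R·t_k = -3**k*(k - 3)*factorial(k).
Check: Δs_k = 3**k*(-3*k**2 + 4*k + 3)*factorial(k). ✓
Σ_(k=0)^n t_k = s_(n+1) − s_(0) = (-3**(n + 1)*(n - 2)*factorial(n + 1)) − (3), i.e. -3*3**n*n**2*factorial(n) + 3*3**n*n*factorial(n) + 6*3**n*factorial(n) - 3.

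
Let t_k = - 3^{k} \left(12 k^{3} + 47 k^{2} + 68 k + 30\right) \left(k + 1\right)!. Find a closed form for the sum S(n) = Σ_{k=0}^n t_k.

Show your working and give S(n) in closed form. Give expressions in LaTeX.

Step 1: r(k) = 3*(12*k**4 + 107*k**3 + 364*k**2 + 553*k + 314)/(12*k**3 + 47*k**2 + 68*k + 30).
Take A(k)=3*k + 6, B(k)=1, C(k)=k**3 + 47*k**2/12 + 17*k/3 + 5/2.
f must satisfy (3*k + 6)·f(k+1) − (1)·f(k) = k**3 + 47*k**2/12 + 17*k/3 + 5/2.
Degrees (1,0,3) ⇒ d ≤ 2.
A polynomial solution: f(k) = k*(4*k + 1)/12.
Get s_k = R·t_k = -3**k*k*(4*k + 1)*factorial(k + 1) with R(k) = B(k−1)f(k)/C(k) = k*(4*k + 1)/(12*k**3 + 47*k**2 + 68*k + 30).
Verify: -3**k*(12*k**3 + 47*k**2 + 68*k + 30)*factorial(k + 1) matches t_k.
Σ_(k=0)^n t_k = s_(n+1) − s_(0) = (-3**(n + 1)*(n + 1)*(4*n + 5)*factorial(n + 2)) − (0), i.e. -3**(n + 1)*(n + 1)*(4*n + 5)*factorial(n + 2).

S(n) = - 3^{n + 1} \left(n + 1\right) \left(4 n + 5\right) \left(n + 2\right)!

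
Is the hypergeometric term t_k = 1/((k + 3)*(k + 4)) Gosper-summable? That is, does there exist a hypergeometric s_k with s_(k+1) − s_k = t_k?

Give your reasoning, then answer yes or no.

Yes. s_k = k/(3*(k + 3)).

Compute t_(k+1)/t_k: get (k + 3)/(k + 5).
Factor: A=k + 3; B=k + 5; C=1.
Need (k + 3)·f(k+1) − (k + 4)·f(k) = 1.
Degrees (1,1,0) ⇒ d ≤ 1.
Solving with deg f ≤ 1: f(k) = k/3.
So s_k = (B(k−1)f/C)·t_k = (k*(k + 4)/3)·t_k = k/(3*(k + 3)).
Δs = 1/(k**2 + 7*k + 12), as required.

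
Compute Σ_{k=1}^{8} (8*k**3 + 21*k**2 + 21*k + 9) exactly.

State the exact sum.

The ratio is (8*k**3 + 45*k**2 + 87*k + 59)/(8*k**3 + 21*k**2 + 21*k + 9).
Factor: A=1; B=1; C=k**3 + 21*k**2/8 + 21*k/8 + 9/8.
Key eq: (1)·f(k+1) = (1)·f(k) + (k**3 + 21*k**2/8 + 21*k/8 + 9/8).
From deg A=0, deg B=0, deg C=3: d=4.
Solving with deg f ≤ 4: f(k) = k*(2*k**3 + 3*k**2 + 2*k + 2)/8.
So s_k = (B(k−1)f/C)·t_k = (k*(2*k**3 + 3*k**2 + 2*k + 2)/(8*k**3 + 21*k**2 + 21*k + 9))·t_k = k*(2*k**3 + 3*k**2 + 2*k + 2).
Verify: 8*k**3 + 21*k**2 + 21*k + 9 matches t_k.
Σ_(k=1)^(8) t_k = s_(9) − s_(1) = 15489 − (9) = 15480.

Σ = 15480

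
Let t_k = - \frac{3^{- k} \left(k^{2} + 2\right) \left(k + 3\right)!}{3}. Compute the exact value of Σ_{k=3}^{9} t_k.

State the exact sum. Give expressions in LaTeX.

Σ = -204998320/243

Step 1: r(k) = (k + 4)*((k + 1)**2 + 2)/(3*(k**2 + 2)).
So A=k/3 + 4/3 and B=1, with C=k**2 + 2.
Set up (k/3 + 4/3)·f(k+1) − (1)·f(k) − (k**2 + 2) = 0.
d = 1 from the (1,0,2) case.
Solve for f: f(k) = 3*(k - 2) (degree 1 ≤ 1).
Certificate R = B(k−1)f/C = 3*(k - 2)/(k**2 + 2) gives s_k = -(k - 2)*factorial(k + 3)/3**k.
Check: Δs_k = -(k**2 + 2)*factorial(k + 3)/(3*3**k). ✓
Evaluate s at k=10 and k=3: -205004800/243 and -80/3; difference -204998320/243.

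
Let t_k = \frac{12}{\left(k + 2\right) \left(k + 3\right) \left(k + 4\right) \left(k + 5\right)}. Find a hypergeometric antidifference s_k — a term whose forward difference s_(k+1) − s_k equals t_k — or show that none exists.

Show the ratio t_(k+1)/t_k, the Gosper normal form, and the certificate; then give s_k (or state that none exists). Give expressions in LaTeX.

s_k = \frac{k \left(k^{2} + 9 k + 26\right)}{6 \left(k + 2\right) \left(k + 3\right) \left(k + 4\right)}

The ratio is (k + 2)/(k + 6).
Factor: A=k + 2; B=k + 6; C=1.
Set up (k + 2)·f(k+1) − (k + 5)·f(k) − (1) = 0.
Bound: deg f ≤ 3.
Match coefficients ⇒ f(k) = k*(k**2 + 9*k + 26)/72.
Certificate R = B(k−1)f/C = k*(k + 5)*(k**2 + 9*k + 26)/72 gives s_k = k*(k**2 + 9*k + 26)/(6*(k + 2)*(k + 3)*(k + 4)).
s_(k+1) − s_k = 12/(k**4 + 14*k**3 + 71*k**2 + 154*k + 120) = t_k.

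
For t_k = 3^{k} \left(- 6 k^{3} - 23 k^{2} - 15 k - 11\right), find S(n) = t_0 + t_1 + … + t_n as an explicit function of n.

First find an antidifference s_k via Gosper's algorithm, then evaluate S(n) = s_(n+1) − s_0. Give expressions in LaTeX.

S(n) = - 9 \cdot 3^{n} n^{3} - 21 \cdot 3^{n} n^{2} - 15 \cdot 3^{n} n - 15 \cdot 3^{n} + 4

r(k) = 3*(6*k**3 + 41*k**2 + 79*k + 55)/(6*k**3 + 23*k**2 + 15*k + 11) after simplifying.
Take A(k)=3, B(k)=1, C(k)=k**3 + 23*k**2/6 + 5*k/2 + 11/6.
Key eq: (3)·f(k+1) = (1)·f(k) + (k**3 + 23*k**2/6 + 5*k/2 + 11/6).
Degrees (0,0,3) ⇒ d ≤ 3.
Coefficient equations give f(k) = (3*k**3 - 2*k**2 + 4)/6.
Then R = B(k−1)f/C = (3*k**3 - 2*k**2 + 4)/(6*k**3 + 23*k**2 + 15*k + 11), so s_k = R(k)·t_k = 3**k*(-3*k**3 + 2*k**2 - 4).
Δs = 3**k*(-6*k**3 - 23*k**2 - 15*k - 11), as required.
Σ_(k=0)^n t_k = s_(n+1) − s_(0) = (3**(n + 1)*(-3*n**3 - 7*n**2 - 5*n - 5)) − (-4), i.e. -9*3**n*n**3 - 21*3**n*n**2 - 15*3**n*n - 15*3**n + 4.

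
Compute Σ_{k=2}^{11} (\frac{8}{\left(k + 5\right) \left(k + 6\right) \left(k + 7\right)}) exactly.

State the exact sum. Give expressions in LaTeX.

t_(k+1)/t_k = (k + 5)/(k + 8).
Factor: A=k + 5; B=k + 8; C=1.
Key eq: (k + 5)·f(k+1) = (k + 7)·f(k) + (1).
deg f ≤ 2 (via 1,1,0).
Solve for f: f(k) = k*(k + 11)/60 (degree 2 ≤ 2).
Certificate R = B(k−1)f/C = k*(k + 7)*(k + 11)/60 gives s_k = 2*k*(k + 11)/(15*(k + 5)*(k + 6)).
Check: Δs_k = 8/(k**3 + 18*k**2 + 107*k + 210). ✓
Σ_(k=2)^(11) t_k = s_(12) − s_(2) = 92/765 − (13/210) = 125/2142.

Σ = 125/2142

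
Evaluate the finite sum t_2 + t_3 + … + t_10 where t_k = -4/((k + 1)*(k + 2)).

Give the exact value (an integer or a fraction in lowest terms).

t_(k+1)/t_k = (k + 1)/(k + 3).
Take A(k)=k + 1, B(k)=k + 3, C(k)=1.
f must satisfy (k + 1)·f(k+1) − (k + 2)·f(k) = 1.
Degrees (1,1,0) ⇒ d ≤ 1.
A polynomial solution: f(k) = k.
Get s_k = R·t_k = -4*k/(k + 1) with R(k) = B(k−1)f(k)/C(k) = k*(k + 2).
s_(k+1) − s_k = -4/(k**2 + 3*k + 2) = t_k.
Sum = s_(11) − s_(2); s_(11) = -11/3, s_(2) = -8/3 ⇒ -1.

Σ = -1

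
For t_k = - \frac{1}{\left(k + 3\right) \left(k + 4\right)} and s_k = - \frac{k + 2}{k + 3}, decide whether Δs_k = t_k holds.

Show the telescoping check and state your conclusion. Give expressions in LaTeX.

s_(k+1) = (-k - 3)/(k + 4)
s_(k+1) − s_k = -1/(k**2 + 7*k + 12)
(s_(k+1) − s_k) − t_k = 0

valid; difference matches t_k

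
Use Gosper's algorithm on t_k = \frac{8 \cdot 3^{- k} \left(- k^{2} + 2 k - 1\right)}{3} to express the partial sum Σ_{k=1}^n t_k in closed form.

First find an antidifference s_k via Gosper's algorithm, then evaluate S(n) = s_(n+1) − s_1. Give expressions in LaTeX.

t_(k+1)/t_k = k**2/(3*(k**2 - 2*k + 1)).
Gosper form: A/B · C(k+1)/C(k) with A=1/3, B=1, C=k**2 - 2*k + 1.
f must satisfy (1/3)·f(k+1) − (1)·f(k) = k**2 - 2*k + 1.
Bound: deg f ≤ 2.
Solve for f: f(k) = -3*(k**2 - k + 1)/2 (degree 2 ≤ 2).
Certificate R = B(k−1)f/C = -3*(k**2 - k + 1)/(2*(k - 1)**2) gives s_k = 4*(k**2 - k + 1)/3**k.
Verify: 8*(-k**2 + 2*k - 1)/(3*3**k) matches t_k.
Σ_(k=1)^n t_k = s_(n+1) − s_(1) = (4*3**(-n - 1)*(n**2 + n + 1)) − (4/3), i.e. 4*3**(-n - 1)*(-3**n + n**2 + n + 1).

S(n) = 4 \cdot 3^{- n - 1} \left(- 3^{n} + n^{2} + n + 1\right)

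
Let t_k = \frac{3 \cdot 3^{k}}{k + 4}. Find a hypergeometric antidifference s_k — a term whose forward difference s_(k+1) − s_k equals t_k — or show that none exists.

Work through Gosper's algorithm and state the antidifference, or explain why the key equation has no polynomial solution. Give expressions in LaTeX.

t_(k+1)/t_k = 3*(k + 4)/(k + 5).
A = 3*k + 12, B = k + 5, C = 1.
Solve (3*k + 12)·f(k+1) − (k + 4)·f(k) = 1.
Degrees (1,1,0) ⇒ d ≤ -1.
d = -1 < 0 ⇒ no nonzero polynomial f; not summable.

none — t_k is not Gosper-summable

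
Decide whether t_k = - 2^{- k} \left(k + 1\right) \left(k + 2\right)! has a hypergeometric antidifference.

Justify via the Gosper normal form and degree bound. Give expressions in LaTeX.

Yes. s_k = - 2^{1 - k} \left(k + 2\right)!.

r(k) = (k + 2)*(k + 3)/(2*(k + 1)) after simplifying.
Gosper form: A/B · C(k+1)/C(k) with A=k/2 + 3/2, B=1, C=k + 1.
Solve (k/2 + 3/2)·f(k+1) − (1)·f(k) = k + 1.
deg f ≤ 0 (via 1,0,1).
A polynomial solution: f(k) = 2.
Get s_k = R·t_k = -2**(1 - k)*factorial(k + 2) with R(k) = B(k−1)f(k)/C(k) = 2/(k + 1).
s_(k+1) − s_k = -(k + 1)*factorial(k + 2)/2**k = t_k.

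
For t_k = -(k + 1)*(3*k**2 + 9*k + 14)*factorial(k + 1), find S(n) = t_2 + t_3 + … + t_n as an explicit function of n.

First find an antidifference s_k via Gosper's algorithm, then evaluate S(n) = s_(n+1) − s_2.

S(n) = -3*n**4*factorial(n) - 18*n**3*factorial(n) - 41*n**2*factorial(n) - 42*n*factorial(n) - 16*factorial(n) + 120

Compute t_(k+1)/t_k: get (k + 2)**2*(9*k + 3*(k + 1)**2 + 23)/((k + 1)*(3*k**2 + 9*k + 14)).
Normal form (A,B,C) = (k + 2, 1, k**3 + 4*k**2 + 23*k/3 + 14/3).
Need (k + 2)·f(k+1) − (1)·f(k) = k**3 + 4*k**2 + 23*k/3 + 14/3.
Bound: deg f ≤ 2.
Coefficient equations give f(k) = (3*k**2 + 3*k + 2)/3.
So s_k = (B(k−1)f/C)·t_k = ((3*k**2 + 3*k + 2)/((k + 1)*(3*k**2 + 9*k + 14)))·t_k = -(3*k**2 + 3*k + 2)*factorial(k + 1).
s_(k+1) − s_k = -(k + 1)*(3*k**2 + 9*k + 14)*factorial(k + 1) = t_k.
Evaluate: s_(n+1) = -(3*n**2 + 9*n + 8)*factorial(n + 2); subtract s_(2) = -120 ⇒ S(n) = -3*n**4*factorial(n) - 18*n**3*factorial(n) - 41*n**2*factorial(n) - 42*n*factorial(n) - 16*factorial(n) + 120.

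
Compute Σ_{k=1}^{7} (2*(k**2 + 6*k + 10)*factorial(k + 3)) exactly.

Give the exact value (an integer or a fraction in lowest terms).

Σ = 798335856

Compute t_(k+1)/t_k: get (k + 4)*(6*k + (k + 1)**2 + 16)/(k**2 + 6*k + 10).
So A=k + 4 and B=1, with C=k**2 + 6*k + 10.
Solve (k + 4)·f(k+1) − (1)·f(k) = k**2 + 6*k + 10.
deg f ≤ 1 (via 1,0,2).
Solving with deg f ≤ 1: f(k) = k + 2.
R(k) = B(k−1)·f(k)/C(k) = (k + 2)/(k**2 + 6*k + 10); s_k = R·t_k = 2*(k + 2)*factorial(k + 3).
Verify: 2*(k**2 + 6*k + 10)*factorial(k + 3) matches t_k.
Σ_(k=1)^(7) t_k = s_(8) − s_(1) = 798336000 − (144) = 798335856.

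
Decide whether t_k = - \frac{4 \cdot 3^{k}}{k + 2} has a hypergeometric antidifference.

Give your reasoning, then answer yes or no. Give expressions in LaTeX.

Step 1: r(k) = 3*(k + 2)/(k + 3).
A = 3*k + 6, B = k + 3, C = 1.
Key eq: (3*k + 6)·f(k+1) = (k + 2)·f(k) + (1).
From deg A=1, deg B=1, deg C=0: d=-1.
d = -1 < 0 ⇒ no nonzero polynomial f; not summable.

No; the degree bound rules out any f.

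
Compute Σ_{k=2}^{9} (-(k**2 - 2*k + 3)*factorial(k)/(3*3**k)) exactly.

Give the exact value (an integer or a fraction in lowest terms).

r(k) = (k**3 + k**2 + 2*k + 2)/(3*(k**2 - 2*k + 3)) after simplifying.
Take A(k)=k/3 + 1/3, B(k)=1, C(k)=k**2 - 2*k + 3.
f must satisfy (k/3 + 1/3)·f(k+1) − (1)·f(k) = k**2 - 2*k + 3.
Degrees (1,0,2) ⇒ d ≤ 1.
Match coefficients ⇒ f(k) = 3*(k - 1).
R(k) = B(k−1)·f(k)/C(k) = 3*(k - 1)/(k**2 - 2*k + 3); s_k = R·t_k = -(k - 1)*factorial(k)/3**k.
Δs = -(k**2 - 2*k + 3)*factorial(k)/(3*3**k), as required.
Telescoping: Σ = s_(10) − s_(2) = -44800/81 − (-2/9) = -44782/81.

Σ = -44782/81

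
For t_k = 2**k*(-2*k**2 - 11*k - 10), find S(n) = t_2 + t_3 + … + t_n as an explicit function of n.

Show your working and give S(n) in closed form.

r(k) = 2*(2*k**2 + 15*k + 23)/(2*k**2 + 11*k + 10) after simplifying.
Take A(k)=2, B(k)=1, C(k)=k**2 + 11*k/2 + 5.
Need (2)·f(k+1) − (1)·f(k) = k**2 + 11*k/2 + 5.
Bound: deg f ≤ 2.
Solving with deg f ≤ 2: f(k) = k*(2*k + 3)/2.
Get s_k = R·t_k = 2**k*k*(-2*k - 3) with R(k) = B(k−1)f(k)/C(k) = k*(2*k + 3)/(2*k**2 + 11*k + 10).
Δs = 2**k*(-2*k**2 - 11*k - 10), as required.
Telescope: S(n) = s_(n+1) − s_(2) = 2**(n + 1)*(-2*n**2 - 7*n - 5) − (-56) = -4*2**n*n**2 - 14*2**n*n - 10*2**n + 56.

S(n) = -4*2**n*n**2 - 14*2**n*n - 10*2**n + 56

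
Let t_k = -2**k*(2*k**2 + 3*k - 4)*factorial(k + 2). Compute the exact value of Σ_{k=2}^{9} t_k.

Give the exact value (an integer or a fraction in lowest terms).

Σ = -3923981107200

Step 1: r(k) = 2*(2*k**3 + 13*k**2 + 22*k + 3)/(2*k**2 + 3*k - 4).
Factor: A=2*k + 6; B=1; C=k**2 + 3*k/2 - 2.
Need (2*k + 6)·f(k+1) − (1)·f(k) = k**2 + 3*k/2 - 2.
deg f ≤ 1 (via 1,0,2).
Solving with deg f ≤ 1: f(k) = (k - 2)/2.
So s_k = (B(k−1)f/C)·t_k = ((k - 2)/(2*k**2 + 3*k - 4))·t_k = -2**k*(k - 2)*factorial(k + 2).
Δs = -2**k*(2*k**2 + 3*k - 4)*factorial(k + 2), as required.
Evaluate s at k=10 and k=2: -3923981107200 and 0; difference -3923981107200.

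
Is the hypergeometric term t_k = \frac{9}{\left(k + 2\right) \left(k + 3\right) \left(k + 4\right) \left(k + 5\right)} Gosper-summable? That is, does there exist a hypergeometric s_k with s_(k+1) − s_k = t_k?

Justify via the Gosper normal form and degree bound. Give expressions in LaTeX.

Yes. s_k = \frac{k \left(k^{2} + 9 k + 26\right)}{8 \left(k + 2\right) \left(k + 3\right) \left(k + 4\right)}.

r(k) = (k + 2)/(k + 6) after simplifying.
Normal form (A,B,C) = (k + 2, k + 6, 1).
Solve (k + 2)·f(k+1) − (k + 5)·f(k) = 1.
Bound: deg f ≤ 3.
Solving with deg f ≤ 3: f(k) = k*(k**2 + 9*k + 26)/72.
Get s_k = R·t_k = k*(k**2 + 9*k + 26)/(8*(k + 2)*(k + 3)*(k + 4)) with R(k) = B(k−1)f(k)/C(k) = k*(k + 5)*(k**2 + 9*k + 26)/72.
Δs = 9/(k**4 + 14*k**3 + 71*k**2 + 154*k + 120), as required.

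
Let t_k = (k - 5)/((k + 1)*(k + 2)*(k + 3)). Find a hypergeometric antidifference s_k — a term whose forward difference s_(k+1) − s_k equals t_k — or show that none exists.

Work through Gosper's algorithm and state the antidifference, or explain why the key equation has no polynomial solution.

t_(k+1)/t_k = (k - 4)*(k + 1)/((k - 5)*(k + 4)).
So A=k + 1 and B=k + 4, with C=k - 5.
Set up (k + 1)·f(k+1) − (k + 3)·f(k) − (k - 5) = 0.
deg f ≤ 2 (via 1,1,1).
A polynomial solution: f(k) = -k*(k + 4).
Get s_k = R·t_k = k*(-k - 4)/((k + 1)*(k + 2)) with R(k) = B(k−1)f(k)/C(k) = -k*(k + 3)*(k + 4)/(k - 5).
Check: Δs_k = (k - 5)/(k**3 + 6*k**2 + 11*k + 6). ✓

s_k = k*(-k - 4)/((k + 1)*(k + 2))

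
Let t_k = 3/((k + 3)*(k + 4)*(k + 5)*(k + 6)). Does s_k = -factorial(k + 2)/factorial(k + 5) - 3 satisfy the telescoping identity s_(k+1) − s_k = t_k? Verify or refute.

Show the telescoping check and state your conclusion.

s_(k+1) = -factorial(k + 3)/factorial(k + 6) - 3
s_(k+1) − s_k = 3/((k + 3)*(k + 4)*(k + 5)*(k + 6))
(s_(k+1) − s_k) − t_k = 0

valid; difference matches t_k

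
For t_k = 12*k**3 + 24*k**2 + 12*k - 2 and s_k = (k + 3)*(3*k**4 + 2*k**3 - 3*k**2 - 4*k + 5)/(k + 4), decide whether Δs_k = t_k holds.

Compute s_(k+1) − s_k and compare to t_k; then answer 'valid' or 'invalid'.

Invalid: residual (-9*k**4 - 70*k**3 - 111*k**2 - 50*k + 13)/(k**2 + 9*k + 20) ≠ 0.

s_(k+1) = (3*k**5 + 26*k**4 + 77*k**3 + 92*k**2 + 35*k + 12)/(k + 5)
s_(k+1) − s_k = (12*k**5 + 123*k**4 + 398*k**3 + 475*k**2 + 172*k - 27)/(k**2 + 9*k + 20)
(s_(k+1) − s_k) − t_k = (-9*k**4 - 70*k**3 - 111*k**2 - 50*k + 13)/(k**2 + 9*k + 20)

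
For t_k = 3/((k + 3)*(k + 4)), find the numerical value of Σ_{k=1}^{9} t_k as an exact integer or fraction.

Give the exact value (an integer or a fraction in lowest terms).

r(k) = (k + 3)/(k + 5) after simplifying.
A = k + 3, B = k + 5, C = 1.
f must satisfy (k + 3)·f(k+1) − (k + 4)·f(k) = 1.
Degrees (1,1,0) ⇒ d ≤ 1.
Solve for f: f(k) = k/3 (degree 1 ≤ 1).
Certificate R = B(k−1)f/C = k*(k + 4)/3 gives s_k = k/(k + 3).
Check: Δs_k = 3/(k**2 + 7*k + 12). ✓
Evaluate s at k=10 and k=1: 10/13 and 1/4; difference 27/52.

Σ = 27/52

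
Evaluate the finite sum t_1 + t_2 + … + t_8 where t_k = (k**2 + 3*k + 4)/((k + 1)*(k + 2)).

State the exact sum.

Σ = 44/5

r(k) = (k + 1)*(3*k + (k + 1)**2 + 7)/((k + 3)*(k**2 + 3*k + 4)) after simplifying.
So A=k + 1 and B=k + 3, with C=k**2 + 3*k + 4.
Key eq: (k + 1)·f(k+1) = (k + 2)·f(k) + (k**2 + 3*k + 4).
deg f ≤ 2 (via 1,1,2).
Coefficient equations give f(k) = k*(k + 3).
R(k) = B(k−1)·f(k)/C(k) = k*(k + 2)*(k + 3)/(k**2 + 3*k + 4); s_k = R·t_k = k*(k + 3)/(k + 1).
Δs = (k**2 + 3*k + 4)/(k**2 + 3*k + 2), as required.
Sum = s_(9) − s_(1); s_(9) = 54/5, s_(1) = 2 ⇒ 44/5.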